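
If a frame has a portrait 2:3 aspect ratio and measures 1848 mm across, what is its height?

At portrait 2:3, 1848·3/2 ≈ 2772.

2772 mm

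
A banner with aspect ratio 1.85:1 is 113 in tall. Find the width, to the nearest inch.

209 in

Width = 113 × 1.850 = 209.05.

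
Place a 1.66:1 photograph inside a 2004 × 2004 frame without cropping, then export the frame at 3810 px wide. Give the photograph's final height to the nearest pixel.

Fitted into 2004×2004, the photograph spans the width; its height is 2004 / 1.660 ≈ 1207.23 px.
Scaling 2004 → 3810 is ×1.9012, so the height becomes 1207.23 × 1.9012 ≈ 2295.18 px.

2295 px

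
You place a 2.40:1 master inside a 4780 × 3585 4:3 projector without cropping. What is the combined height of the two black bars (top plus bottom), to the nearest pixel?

2.40:1 (2.400) > 4:3 (1.333), so the master fills the width.
Content height = 4780 / 2.400 ≈ 1991.67 px.
Leftover height: 3585 − 1991.67 = 1593.33 px.

1593 px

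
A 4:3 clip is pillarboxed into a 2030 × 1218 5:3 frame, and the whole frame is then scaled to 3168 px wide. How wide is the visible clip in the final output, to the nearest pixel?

Fitted into 2030×1218, the clip spans the height; its width is 1218 × 4/3 ≈ 1624.00 px.
Scaling 2030 → 3168 is ×1.5606, so the width becomes 1624.00 × 1.5606 ≈ 2534.40 px.

2534 px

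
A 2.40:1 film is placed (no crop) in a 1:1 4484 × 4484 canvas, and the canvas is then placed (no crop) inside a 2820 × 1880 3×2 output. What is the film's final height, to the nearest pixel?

2.40:1 in 4484×4484: fills the width, so the film is 4484.00 × 1868.33.
The 1:1 canvas is height-limited in 2820×1880, giving 1880.00 × 1880.00; scale factor 0.4193.
So the film's height is 1868.33 × 0.4193 ≈ 783.33.

783 px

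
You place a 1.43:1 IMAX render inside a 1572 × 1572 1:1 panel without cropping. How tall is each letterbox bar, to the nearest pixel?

236 px

Since 1.430 > 1.000, the render is width-limited.
Content height = 1572 / 1.430 ≈ 1099.30 px.
Leftover height: 1572 − 1099.30 = 472.70 px → 236.35 each side.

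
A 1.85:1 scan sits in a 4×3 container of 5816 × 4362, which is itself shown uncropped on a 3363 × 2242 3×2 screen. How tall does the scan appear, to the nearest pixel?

1616 px

First fit — 1.85:1 into 5816×4362 spans the width: 5816.00 × 3143.78.
The 4×3 canvas is height-limited in 3363×2242, giving 2989.33 × 2242.00; scale factor 0.5140.
The scan scales with it: height 3143.78 × 0.5140 ≈ 1615.86.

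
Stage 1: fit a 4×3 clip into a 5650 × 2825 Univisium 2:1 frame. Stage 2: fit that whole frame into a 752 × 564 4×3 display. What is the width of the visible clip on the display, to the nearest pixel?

Inside the 5650×2825 canvas the clip is height-limited at 3766.67 × 2825.00.
Second fit — the Univisium 2:1 canvas into 752×564 spans the width: 752.00 × 376.00 (×0.1331 from 5650×2825).
Applying the same ×0.1331: 3766.67 → 501.33.

501 px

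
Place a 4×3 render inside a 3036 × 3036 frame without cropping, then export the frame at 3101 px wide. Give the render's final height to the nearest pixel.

Fitted into 3036×3036, the render spans the width; its height is 3036 × 3/4 ≈ 2277.00 px.
Resizing to 3101 px wide multiplies everything by 1.0214: 2277.00 → 2325.75 px.

2326 px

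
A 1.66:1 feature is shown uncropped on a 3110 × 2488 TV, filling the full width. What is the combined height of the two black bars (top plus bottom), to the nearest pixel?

Content height = 3110 / 1.660 ≈ 1873.49 px.
Leftover height: 2488 − 1873.49 = 614.51 px.

615 px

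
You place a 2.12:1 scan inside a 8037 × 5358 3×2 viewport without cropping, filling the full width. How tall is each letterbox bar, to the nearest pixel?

The scan is 8037 / 2.120 ≈ 3791.04 px tall.
Black = 5358 − 3791.04 = 1566.96 px, or 783.48 per bar.

783 px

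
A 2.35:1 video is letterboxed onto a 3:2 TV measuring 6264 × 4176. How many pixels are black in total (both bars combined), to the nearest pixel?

2.35:1 is wider than 3:2, so it spans the full width.
The video is 6264 / 2.350 ≈ 2665.5319 px tall.
4176 − 2665.5319 = 1510.4681 px of bars.
Bar area = 1510.4681 × 6264 ≈ 9461572 px.

9461572 pixels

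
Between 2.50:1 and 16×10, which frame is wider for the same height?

2.5 and 16×10 = 1.6; 2.5 > 1.6.

2.50:1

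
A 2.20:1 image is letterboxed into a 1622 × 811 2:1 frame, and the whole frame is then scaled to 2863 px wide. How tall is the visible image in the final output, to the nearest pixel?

1301 px

Fitted into 1622×811, the image spans the width; its height is 1622 / 2.200 ≈ 737.27 px.
Resizing to 2863 px wide multiplies everything by 1.7651: 737.27 → 1301.36 px.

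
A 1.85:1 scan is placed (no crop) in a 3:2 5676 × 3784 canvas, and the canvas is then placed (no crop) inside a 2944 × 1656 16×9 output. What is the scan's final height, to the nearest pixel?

First fit — 1.85:1 into 5676×3784 spans the width: 5676.00 × 3068.11.
Second fit — the 3:2 canvas into 2944×1656 spans the height: 2484.00 × 1656.00 (×0.4376 from 5676×3784).
The scan scales with it: height 3068.11 × 0.4376 ≈ 1342.70.

1343 px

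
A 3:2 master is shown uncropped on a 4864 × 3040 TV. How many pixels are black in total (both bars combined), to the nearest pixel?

924160 pixels

3:2 (1.500) < 16:10 (1.600), so the master fills the height.
The master is 3040 × 3/2 ≈ 4560.0000 px wide.
Leftover width: 4864 − 4560.0000 = 304.0000 px.
That's 304.0000 × 3040 ≈ 924160 black pixels.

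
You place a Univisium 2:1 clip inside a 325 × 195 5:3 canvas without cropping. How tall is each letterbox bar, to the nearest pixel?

Univisium 2:1 is wider than 5:3, so it spans the full width.
The clip is 325 × 1/2 ≈ 162.50 px tall.
195 − 162.50 = 32.50 px of bars (16.25 each).

16 px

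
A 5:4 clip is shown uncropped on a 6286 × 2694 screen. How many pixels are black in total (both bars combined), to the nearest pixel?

7862439 pixels

Since 1.250 < 2.333, the clip is height-limited.
That makes the image 3367.5000 px wide (2694 × 5/4).
6286 − 3367.5000 = 2918.5000 px of bars.
Across the 2694-px span: 2918.5000 × 2694 ≈ 7862439 px.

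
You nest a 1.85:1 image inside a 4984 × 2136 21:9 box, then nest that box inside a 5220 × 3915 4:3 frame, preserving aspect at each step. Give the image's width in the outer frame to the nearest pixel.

4139 px

1.85:1 in 4984×2136: fills the height, so the image is 3951.60 × 2136.00.
The 21:9 canvas is width-limited in 5220×3915, giving 5220.00 × 2237.14; scale factor 1.0474.
The image scales with it: width 3951.60 × 1.0474 ≈ 4138.71.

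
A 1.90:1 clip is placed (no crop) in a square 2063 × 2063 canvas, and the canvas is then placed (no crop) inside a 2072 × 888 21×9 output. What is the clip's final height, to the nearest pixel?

467 px

1.90:1 in 2063×2063: fills the width, so the clip is 2063.00 × 1085.79.
The square canvas is height-limited in 2072×888, giving 888.00 × 888.00; scale factor 0.4304.
Applying the same ×0.4304: 1085.79 → 467.37.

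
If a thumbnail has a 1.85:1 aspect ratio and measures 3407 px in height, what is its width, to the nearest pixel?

Width = 3407 × 1.850 = 6302.95.

6303 px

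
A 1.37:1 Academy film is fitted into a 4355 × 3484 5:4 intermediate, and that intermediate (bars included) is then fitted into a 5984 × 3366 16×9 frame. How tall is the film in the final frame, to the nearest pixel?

First fit — 1.37:1 Academy into 4355×3484 spans the width: 4355.00 × 3178.83.
The 5:4 canvas is height-limited in 5984×3366, giving 4207.50 × 3366.00; scale factor 0.9661.
So the film's height is 3178.83 × 0.9661 ≈ 3071.17.

3071 px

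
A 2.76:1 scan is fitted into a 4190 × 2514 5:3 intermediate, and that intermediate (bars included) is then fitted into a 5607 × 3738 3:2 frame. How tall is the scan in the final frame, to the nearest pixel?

Inside the 4190×2514 canvas the scan is width-limited at 4190.00 × 1518.12.
5:3 in 5607×3738: fills the width, so the intermediate becomes 5607.00 × 3364.20 — a scale of ×1.3382.
The scan scales with it: height 1518.12 × 1.3382 ≈ 2031.52.

2032 px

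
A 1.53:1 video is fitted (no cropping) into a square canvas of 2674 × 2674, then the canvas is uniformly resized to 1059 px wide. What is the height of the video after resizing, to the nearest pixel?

692 px

At 2674×2674 the video is width-limited, so height = 2674 / 1.530 ≈ 1747.71 px.
Scaling 2674 → 1059 is ×0.3960, so the height becomes 1747.71 × 0.3960 ≈ 692.16 px.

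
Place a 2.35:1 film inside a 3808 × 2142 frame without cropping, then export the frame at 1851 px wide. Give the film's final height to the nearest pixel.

788 px

At 3808×2142 the film is width-limited, so height = 3808 / 2.350 ≈ 1620.43 px.
Scaling 3808 → 1851 is ×0.4861, so the height becomes 1620.43 × 0.4861 ≈ 787.66 px.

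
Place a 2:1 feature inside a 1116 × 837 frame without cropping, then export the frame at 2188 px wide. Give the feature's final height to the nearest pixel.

Fitted into 1116×837, the feature spans the width; its height is 1116 × 1/2 ≈ 558.00 px.
Resizing to 2188 px wide multiplies everything by 1.9606: 558.00 → 1094.00 px.

1094 px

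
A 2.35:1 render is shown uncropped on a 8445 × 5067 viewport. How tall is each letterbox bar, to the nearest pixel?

737 px

2.35:1 is wider than 5:3, so it spans the full width.
That makes the image 3593.62 px tall (8445 / 2.350).
5067 − 3593.62 = 1473.38 px of bars (736.69 each).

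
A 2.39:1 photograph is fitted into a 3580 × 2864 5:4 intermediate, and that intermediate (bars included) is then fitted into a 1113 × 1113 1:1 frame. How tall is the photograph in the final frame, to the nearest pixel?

2.39:1 in 3580×2864: fills the width, so the photograph is 3580.00 × 1497.91.
The 5:4 canvas is width-limited in 1113×1113, giving 1113.00 × 890.40; scale factor 0.3109.
So the photograph's height is 1497.91 × 0.3109 ≈ 465.69.

466 px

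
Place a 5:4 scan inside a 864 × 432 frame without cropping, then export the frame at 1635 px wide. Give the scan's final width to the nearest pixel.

At 864×432 the scan is height-limited, so width = 432 × 5/4 ≈ 540.00 px.
The frame scales by 1635/864 = 1.8924; 540.00 × 1.8924 ≈ 1021.88 px.

1022 px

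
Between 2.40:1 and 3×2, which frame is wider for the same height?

2.40:1

2.4 and 3×2 = 1.5; 2.4 > 1.5.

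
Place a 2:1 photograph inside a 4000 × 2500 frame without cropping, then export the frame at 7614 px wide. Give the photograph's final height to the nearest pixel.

At 4000×2500 the photograph is width-limited, so height = 4000 × 1/2 ≈ 2000.00 px.
Resizing to 7614 px wide multiplies everything by 1.9035: 2000.00 → 3807.00 px.

3807 px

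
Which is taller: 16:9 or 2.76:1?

16:9 = 1.778 and 2.76; 2.76 > 1.778. The smaller width-to-height ratio is the taller frame.

16:9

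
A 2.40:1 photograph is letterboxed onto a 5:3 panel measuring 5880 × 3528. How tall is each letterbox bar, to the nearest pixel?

539 px

Since 2.400 > 1.667, the photograph is width-limited.
Content height = 5880 / 2.400 ≈ 2450.00 px.
Leftover height: 3528 − 2450.00 = 1078.00 px → 539.00 each side.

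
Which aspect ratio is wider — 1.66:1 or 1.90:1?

1.90:1

1.66 and 1.9; 1.9 > 1.66.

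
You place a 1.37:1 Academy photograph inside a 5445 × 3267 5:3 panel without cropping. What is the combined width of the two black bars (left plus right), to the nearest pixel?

Since 1.370 < 1.667, the photograph is height-limited.
That makes the image 4475.79 px wide (3267 × 1.370).
5445 − 4475.79 = 969.21 px of bars.

969 px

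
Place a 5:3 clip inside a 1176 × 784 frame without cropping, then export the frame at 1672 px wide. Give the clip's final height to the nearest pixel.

1003 px

In the 1176×784 frame the clip fills the width: height = 1176 × 3/5 ≈ 705.60 px.
The frame scales by 1672/1176 = 1.4218; 705.60 × 1.4218 ≈ 1003.20 px.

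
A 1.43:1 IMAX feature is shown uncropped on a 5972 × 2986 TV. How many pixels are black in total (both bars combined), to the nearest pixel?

5082232 pixels

1.43:1 IMAX (1.430) < 2:1 (2.000), so the feature fills the height.
That makes the image 4269.9800 px wide (2986 × 1.430).
Leftover width: 5972 − 4269.9800 = 1702.0200 px.
Across the 2986-px span: 1702.0200 × 2986 ≈ 5082232 px.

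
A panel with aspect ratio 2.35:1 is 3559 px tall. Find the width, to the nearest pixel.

8364 px

At 2.35:1, 3559 × 2.350 ≈ 8363.65.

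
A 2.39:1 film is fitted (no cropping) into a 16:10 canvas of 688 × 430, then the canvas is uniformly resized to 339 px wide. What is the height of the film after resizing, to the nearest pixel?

142 px

Fitted into 688×430, the film spans the width; its height is 688 / 2.390 ≈ 287.87 px.
The frame scales by 339/688 = 0.4927; 287.87 × 0.4927 ≈ 141.84 px.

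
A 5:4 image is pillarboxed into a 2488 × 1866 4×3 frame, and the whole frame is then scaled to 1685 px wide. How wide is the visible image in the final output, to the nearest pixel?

1580 px

In the 2488×1866 frame the image fills the height: width = 1866 × 5/4 ≈ 2332.50 px.
Scaling 2488 → 1685 is ×0.6773, so the width becomes 2332.50 × 0.6773 ≈ 1579.69 px.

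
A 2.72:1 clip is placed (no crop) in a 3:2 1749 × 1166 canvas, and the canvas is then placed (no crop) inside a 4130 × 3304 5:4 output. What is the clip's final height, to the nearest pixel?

1518 px

First fit — 2.72:1 into 1749×1166 spans the width: 1749.00 × 643.01.
The 3:2 canvas is width-limited in 4130×3304, giving 4130.00 × 2753.33; scale factor 2.3613.
The clip scales with it: height 643.01 × 2.3613 ≈ 1518.38.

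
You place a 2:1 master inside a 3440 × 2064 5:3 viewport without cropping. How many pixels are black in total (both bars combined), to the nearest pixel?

1183360 pixels

Since 2.000 > 1.667, the master is width-limited.
That makes the image 1720.0000 px tall (3440 × 1/2).
Leftover height: 2064 − 1720.0000 = 344.0000 px.
Bar area = 344.0000 × 3440 ≈ 1183360 px.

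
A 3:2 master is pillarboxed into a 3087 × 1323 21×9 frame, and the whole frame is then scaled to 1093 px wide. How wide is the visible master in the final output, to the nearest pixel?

At 3087×1323 the master is height-limited, so width = 1323 × 3/2 ≈ 1984.50 px.
Scaling 3087 → 1093 is ×0.3541, so the width becomes 1984.50 × 0.3541 ≈ 702.64 px.

703 px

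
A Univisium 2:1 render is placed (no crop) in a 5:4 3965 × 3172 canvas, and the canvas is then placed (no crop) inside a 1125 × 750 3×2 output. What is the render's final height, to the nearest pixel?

469 px

First fit — Univisium 2:1 into 3965×3172 spans the width: 3965.00 × 1982.50.
5:4 in 1125×750: fills the height, so the intermediate becomes 937.50 × 750.00 — a scale of ×0.2364.
Applying the same ×0.2364: 1982.50 → 468.75.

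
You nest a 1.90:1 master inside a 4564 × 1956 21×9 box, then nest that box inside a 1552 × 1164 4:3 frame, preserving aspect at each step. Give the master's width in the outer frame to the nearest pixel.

Inside the 4564×1956 canvas the master is height-limited at 3716.40 × 1956.00.
21×9 in 1552×1164: fills the width, so the intermediate becomes 1552.00 × 665.14 — a scale of ×0.3401.
The master scales with it: width 3716.40 × 0.3401 ≈ 1263.77.

1264 px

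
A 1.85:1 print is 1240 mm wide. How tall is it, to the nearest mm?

670 mm

1240 / 1.850 = 670.27.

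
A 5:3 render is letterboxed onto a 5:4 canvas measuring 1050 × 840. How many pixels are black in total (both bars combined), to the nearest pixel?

220500 pixels

5:3 (1.667) > 5:4 (1.250), so the render fills the width.
That makes the image 630.0000 px tall (1050 × 3/5).
Black = 840 − 630.0000 = 210.0000 px.
That's 210.0000 × 1050 ≈ 220500 black pixels.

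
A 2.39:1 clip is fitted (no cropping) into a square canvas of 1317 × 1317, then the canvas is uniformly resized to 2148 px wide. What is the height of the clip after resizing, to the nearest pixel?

899 px

In the 1317×1317 frame the clip fills the width: height = 1317 / 2.390 ≈ 551.05 px.
Scaling 1317 → 2148 is ×1.6310, so the height becomes 551.05 × 1.6310 ≈ 898.74 px.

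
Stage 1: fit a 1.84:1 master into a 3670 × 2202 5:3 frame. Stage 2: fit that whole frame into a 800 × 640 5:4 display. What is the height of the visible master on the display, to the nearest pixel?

435 px

Inside the 3670×2202 canvas the master is width-limited at 3670.00 × 1994.57.
5:3 in 800×640: fills the width, so the intermediate becomes 800.00 × 480.00 — a scale of ×0.2180.
The master scales with it: height 1994.57 × 0.2180 ≈ 434.78.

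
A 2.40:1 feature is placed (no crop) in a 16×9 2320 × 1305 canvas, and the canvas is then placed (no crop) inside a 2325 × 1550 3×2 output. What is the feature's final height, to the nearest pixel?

Inside the 2320×1305 canvas the feature is width-limited at 2320.00 × 966.67.
Second fit — the 16×9 canvas into 2325×1550 spans the width: 2325.00 × 1307.81 (×1.0022 from 2320×1305).
Applying the same ×1.0022: 966.67 → 968.75.

969 px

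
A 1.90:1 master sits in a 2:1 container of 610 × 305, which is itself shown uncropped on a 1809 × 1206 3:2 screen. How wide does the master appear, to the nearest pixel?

1719 px

Inside the 610×305 canvas the master is height-limited at 579.50 × 305.00.
The 2:1 canvas is width-limited in 1809×1206, giving 1809.00 × 904.50; scale factor 2.9656.
So the master's width is 579.50 × 2.9656 ≈ 1718.55.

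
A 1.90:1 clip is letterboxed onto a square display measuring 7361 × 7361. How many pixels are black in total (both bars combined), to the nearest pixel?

1.90:1 (1.900) > square (1.000), so the clip fills the width.
Content height = 7361 / 1.900 ≈ 3874.2105 px.
Black = 7361 − 3874.2105 = 3486.7895 px.
Bar area = 3486.7895 × 7361 ≈ 25666257 px.

25666257 pixels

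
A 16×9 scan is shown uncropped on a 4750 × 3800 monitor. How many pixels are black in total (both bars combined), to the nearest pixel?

5358594 pixels

Since 1.778 > 1.250, the scan is width-limited.
Content height = 4750 × 9/16 ≈ 2671.8750 px.
Black = 3800 − 2671.8750 = 1128.1250 px.
Across the 4750-px span: 1128.1250 × 4750 ≈ 5358594 px.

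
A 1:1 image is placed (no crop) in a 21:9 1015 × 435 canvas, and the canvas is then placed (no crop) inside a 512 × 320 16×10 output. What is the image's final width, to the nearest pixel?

First fit — 1:1 into 1015×435 spans the height: 435.00 × 435.00.
21:9 in 512×320: fills the width, so the intermediate becomes 512.00 × 219.43 — a scale of ×0.5044.
So the image's width is 435.00 × 0.5044 ≈ 219.43.

219 px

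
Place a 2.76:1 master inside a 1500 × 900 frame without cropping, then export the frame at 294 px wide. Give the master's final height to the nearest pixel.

At 1500×900 the master is width-limited, so height = 1500 / 2.760 ≈ 543.48 px.
Scaling 1500 → 294 is ×0.1960, so the height becomes 543.48 × 0.1960 ≈ 106.52 px.

107 px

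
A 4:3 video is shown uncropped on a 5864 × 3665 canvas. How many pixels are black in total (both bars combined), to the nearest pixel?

Since 1.333 < 1.600, the video is height-limited.
That makes the image 4886.6667 px wide (3665 × 4/3).
Black = 5864 − 4886.6667 = 977.3333 px.
Across the 3665-px span: 977.3333 × 3665 ≈ 3581927 px.

3581927 pixels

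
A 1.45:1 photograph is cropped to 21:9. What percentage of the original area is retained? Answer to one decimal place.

62.1%

The width stays; only height is cut (since 21:9 is wider than 1.45:1).
(1.450)/(2.333) ≈ 0.621 of the area survives.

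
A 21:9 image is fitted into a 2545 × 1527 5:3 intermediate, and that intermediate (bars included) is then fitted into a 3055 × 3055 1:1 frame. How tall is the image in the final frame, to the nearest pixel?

21:9 in 2545×1527: fills the width, so the image is 2545.00 × 1090.71.
The 5:3 canvas is width-limited in 3055×3055, giving 3055.00 × 1833.00; scale factor 1.2004.
Applying the same ×1.2004: 1090.71 → 1309.29.

1309 px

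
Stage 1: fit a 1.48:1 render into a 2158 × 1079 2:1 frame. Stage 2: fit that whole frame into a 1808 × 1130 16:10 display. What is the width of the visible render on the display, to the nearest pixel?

First fit — 1.48:1 into 2158×1079 spans the height: 1596.92 × 1079.00.
Second fit — the 2:1 canvas into 1808×1130 spans the width: 1808.00 × 904.00 (×0.8378 from 2158×1079).
So the render's width is 1596.92 × 0.8378 ≈ 1337.92.

1338 px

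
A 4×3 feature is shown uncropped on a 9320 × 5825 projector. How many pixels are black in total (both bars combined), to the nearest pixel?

4×3 (1.333) < 16×10 (1.600), so the feature fills the height.
Content width = 5825 × 4/3 ≈ 7766.6667 px.
9320 − 7766.6667 = 1553.3333 px of bars.
That's 1553.3333 × 5825 ≈ 9048167 black pixels.

9048167 pixels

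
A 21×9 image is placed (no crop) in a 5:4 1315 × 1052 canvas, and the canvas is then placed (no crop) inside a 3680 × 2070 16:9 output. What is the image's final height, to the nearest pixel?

1109 px

21×9 in 1315×1052: fills the width, so the image is 1315.00 × 563.57.
The 5:4 canvas is height-limited in 3680×2070, giving 2587.50 × 2070.00; scale factor 1.9677.
So the image's height is 563.57 × 1.9677 ≈ 1108.93.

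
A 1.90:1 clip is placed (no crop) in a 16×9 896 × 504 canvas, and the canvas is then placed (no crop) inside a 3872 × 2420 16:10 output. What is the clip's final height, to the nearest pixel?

Inside the 896×504 canvas the clip is width-limited at 896.00 × 471.58.
16×9 in 3872×2420: fills the width, so the intermediate becomes 3872.00 × 2178.00 — a scale of ×4.3214.
The clip scales with it: height 471.58 × 4.3214 ≈ 2037.89.

2038 px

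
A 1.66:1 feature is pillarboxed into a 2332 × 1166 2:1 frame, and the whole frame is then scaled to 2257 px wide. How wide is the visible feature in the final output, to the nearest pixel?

1873 px

At 2332×1166 the feature is height-limited, so width = 1166 × 1.660 ≈ 1935.56 px.
Resizing to 2257 px wide multiplies everything by 0.9678: 1935.56 → 1873.31 px.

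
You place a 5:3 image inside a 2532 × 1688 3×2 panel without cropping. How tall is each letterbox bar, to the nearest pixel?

84 px

5:3 is wider than 3×2, so it spans the full width.
Content height = 2532 × 3/5 ≈ 1519.20 px.
1688 − 1519.20 = 168.80 px of bars (84.40 each).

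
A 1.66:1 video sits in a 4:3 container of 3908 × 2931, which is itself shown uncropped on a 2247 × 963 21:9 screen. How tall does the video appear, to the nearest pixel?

1.66:1 in 3908×2931: fills the width, so the video is 3908.00 × 2354.22.
Second fit — the 4:3 canvas into 2247×963 spans the height: 1284.00 × 963.00 (×0.3286 from 3908×2931).
Applying the same ×0.3286: 2354.22 → 773.49.

773 px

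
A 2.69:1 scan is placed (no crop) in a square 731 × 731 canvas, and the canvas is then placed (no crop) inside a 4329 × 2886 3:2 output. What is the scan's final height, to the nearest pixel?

1073 px

First fit — 2.69:1 into 731×731 spans the width: 731.00 × 271.75.
Second fit — the square canvas into 4329×2886 spans the height: 2886.00 × 2886.00 (×3.9480 from 731×731).
So the scan's height is 271.75 × 3.9480 ≈ 1072.86.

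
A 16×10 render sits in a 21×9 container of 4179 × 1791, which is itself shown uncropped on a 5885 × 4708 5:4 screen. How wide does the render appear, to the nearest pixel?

4035 px

First fit — 16×10 into 4179×1791 spans the height: 2865.60 × 1791.00.
21×9 in 5885×4708: fills the width, so the intermediate becomes 5885.00 × 2522.14 — a scale of ×1.4082.
The render scales with it: width 2865.60 × 1.4082 ≈ 4035.43.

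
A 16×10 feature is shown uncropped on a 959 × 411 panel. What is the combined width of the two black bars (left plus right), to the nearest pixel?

301 px

Since 1.600 < 2.333, the feature is height-limited.
That makes the image 657.60 px wide (411 × 16/10).
Black = 959 − 657.60 = 301.40 px.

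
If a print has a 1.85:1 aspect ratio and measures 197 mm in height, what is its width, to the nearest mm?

364 mm

Width = 197 × 1.850 = 364.45.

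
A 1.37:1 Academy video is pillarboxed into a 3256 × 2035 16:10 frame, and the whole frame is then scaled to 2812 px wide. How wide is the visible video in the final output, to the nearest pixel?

2408 px

At 3256×2035 the video is height-limited, so width = 2035 × 1.370 ≈ 2787.95 px.
The frame scales by 2812/3256 = 0.8636; 2787.95 × 0.8636 ≈ 2407.78 px.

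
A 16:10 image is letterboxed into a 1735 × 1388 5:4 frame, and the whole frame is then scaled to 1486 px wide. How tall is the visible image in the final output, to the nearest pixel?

In the 1735×1388 frame the image fills the width: height = 1735 × 10/16 ≈ 1084.38 px.
Resizing to 1486 px wide multiplies everything by 0.8565: 1084.38 → 928.75 px.

929 px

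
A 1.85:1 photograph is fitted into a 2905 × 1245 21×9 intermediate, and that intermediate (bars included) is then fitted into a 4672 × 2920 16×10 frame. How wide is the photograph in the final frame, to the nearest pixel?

3704 px

Inside the 2905×1245 canvas the photograph is height-limited at 2303.25 × 1245.00.
Second fit — the 21×9 canvas into 4672×2920 spans the width: 4672.00 × 2002.29 (×1.6083 from 2905×1245).
So the photograph's width is 2303.25 × 1.6083 ≈ 3704.23.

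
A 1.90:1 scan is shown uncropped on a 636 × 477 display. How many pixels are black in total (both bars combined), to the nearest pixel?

90479 pixels

Since 1.900 > 1.333, the scan is width-limited.
Content height = 636 / 1.900 ≈ 334.7368 px.
Black = 477 − 334.7368 = 142.2632 px.
Bar area = 142.2632 × 636 ≈ 90479 px.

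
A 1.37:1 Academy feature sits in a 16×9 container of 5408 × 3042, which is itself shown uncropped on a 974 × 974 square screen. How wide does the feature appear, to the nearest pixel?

1.37:1 Academy in 5408×3042: fills the height, so the feature is 4167.54 × 3042.00.
Second fit — the 16×9 canvas into 974×974 spans the width: 974.00 × 547.88 (×0.1801 from 5408×3042).
The feature scales with it: width 4167.54 × 0.1801 ≈ 750.59.

751 px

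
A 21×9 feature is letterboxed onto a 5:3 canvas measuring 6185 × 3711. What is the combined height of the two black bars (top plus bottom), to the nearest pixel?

21×9 (2.333) > 5:3 (1.667), so the feature fills the width.
Content height = 6185 × 9/21 ≈ 2650.71 px.
Leftover height: 3711 − 2650.71 = 1060.29 px.

1060 px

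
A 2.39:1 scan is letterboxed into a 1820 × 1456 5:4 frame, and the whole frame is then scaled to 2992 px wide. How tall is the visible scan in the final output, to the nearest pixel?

1252 px

At 1820×1456 the scan is width-limited, so height = 1820 / 2.390 ≈ 761.51 px.
The frame scales by 2992/1820 = 1.6440; 761.51 × 1.6440 ≈ 1251.88 px.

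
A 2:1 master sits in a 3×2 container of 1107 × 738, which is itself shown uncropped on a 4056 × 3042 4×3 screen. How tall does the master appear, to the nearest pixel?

2028 px

2:1 in 1107×738: fills the width, so the master is 1107.00 × 553.50.
Second fit — the 3×2 canvas into 4056×3042 spans the width: 4056.00 × 2704.00 (×3.6640 from 1107×738).
The master scales with it: height 553.50 × 3.6640 ≈ 2028.00.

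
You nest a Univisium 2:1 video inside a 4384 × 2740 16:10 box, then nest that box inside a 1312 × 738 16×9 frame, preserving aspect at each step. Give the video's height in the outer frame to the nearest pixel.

Univisium 2:1 in 4384×2740: fills the width, so the video is 4384.00 × 2192.00.
Second fit — the 16:10 canvas into 1312×738 spans the height: 1180.80 × 738.00 (×0.2693 from 4384×2740).
So the video's height is 2192.00 × 0.2693 ≈ 590.40.

590 px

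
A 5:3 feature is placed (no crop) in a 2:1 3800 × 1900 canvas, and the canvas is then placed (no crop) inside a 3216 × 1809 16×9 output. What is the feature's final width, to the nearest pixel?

2680 px

First fit — 5:3 into 3800×1900 spans the height: 3166.67 × 1900.00.
The 2:1 canvas is width-limited in 3216×1809, giving 3216.00 × 1608.00; scale factor 0.8463.
The feature scales with it: width 3166.67 × 0.8463 ≈ 2680.00.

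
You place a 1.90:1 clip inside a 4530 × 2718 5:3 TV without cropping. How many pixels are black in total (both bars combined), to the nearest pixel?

1.90:1 (1.900) > 5:3 (1.667), so the clip fills the width.
The clip is 4530 / 1.900 ≈ 2384.2105 px tall.
2718 − 2384.2105 = 333.7895 px of bars.
Across the 4530-px span: 333.7895 × 4530 ≈ 1512066 px.

1512066 pixels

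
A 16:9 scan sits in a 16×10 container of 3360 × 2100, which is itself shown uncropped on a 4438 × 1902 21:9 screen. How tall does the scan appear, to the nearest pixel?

1712 px

16:9 in 3360×2100: fills the width, so the scan is 3360.00 × 1890.00.
16×10 in 4438×1902: fills the height, so the intermediate becomes 3043.20 × 1902.00 — a scale of ×0.9057.
Applying the same ×0.9057: 1890.00 → 1711.80.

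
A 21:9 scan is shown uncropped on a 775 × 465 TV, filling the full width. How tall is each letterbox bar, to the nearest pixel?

That makes the image 332.14 px tall (775 × 9/21).
Leftover height: 465 − 332.14 = 132.86 px → 66.43 each side.

66 px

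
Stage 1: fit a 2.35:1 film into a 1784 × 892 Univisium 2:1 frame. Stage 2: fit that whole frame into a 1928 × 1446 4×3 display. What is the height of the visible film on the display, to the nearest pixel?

820 px

Inside the 1784×892 canvas the film is width-limited at 1784.00 × 759.15.
Univisium 2:1 in 1928×1446: fills the width, so the intermediate becomes 1928.00 × 964.00 — a scale of ×1.0807.
So the film's height is 759.15 × 1.0807 ≈ 820.43.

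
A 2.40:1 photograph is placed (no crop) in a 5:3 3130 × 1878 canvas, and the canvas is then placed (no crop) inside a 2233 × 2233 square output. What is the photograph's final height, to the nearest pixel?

2.40:1 in 3130×1878: fills the width, so the photograph is 3130.00 × 1304.17.
Second fit — the 5:3 canvas into 2233×2233 spans the width: 2233.00 × 1339.80 (×0.7134 from 3130×1878).
So the photograph's height is 1304.17 × 0.7134 ≈ 930.42.

930 px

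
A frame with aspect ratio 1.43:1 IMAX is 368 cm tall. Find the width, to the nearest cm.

526 cm

At 1.43:1 IMAX, 368 × 1.430 ≈ 526.24.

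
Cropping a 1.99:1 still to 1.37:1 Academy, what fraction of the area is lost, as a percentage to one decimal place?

31.2%

1.37:1 Academy is narrower than 1.99:1, so the crop keeps the full height and trims the width.
(1.370)/(1.990) ≈ 0.688 of the area survives, leaving 31.16% discarded.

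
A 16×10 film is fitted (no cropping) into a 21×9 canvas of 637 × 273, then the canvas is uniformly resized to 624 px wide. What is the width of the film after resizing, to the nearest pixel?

At 637×273 the film is height-limited, so width = 273 × 16/10 ≈ 436.80 px.
The frame scales by 624/637 = 0.9796; 436.80 × 0.9796 ≈ 427.89 px.

428 px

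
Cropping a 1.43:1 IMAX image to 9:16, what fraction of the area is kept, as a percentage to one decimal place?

9:16 is narrower than 1.43:1 IMAX, so the crop keeps the full height and trims the width.
Area ratio = (0.562)/(1.430) = 39.34% retained.

39.3%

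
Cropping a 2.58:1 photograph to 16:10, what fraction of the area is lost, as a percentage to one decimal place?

38.0%

Going from 2.58:1 to 16:10 means cutting width while keeping height.
(1.600)/(2.580) ≈ 0.620 of the area survives, leaving 37.98% discarded.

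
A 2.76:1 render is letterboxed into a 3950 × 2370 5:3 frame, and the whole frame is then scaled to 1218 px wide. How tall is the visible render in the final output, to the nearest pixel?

At 3950×2370 the render is width-limited, so height = 3950 / 2.760 ≈ 1431.16 px.
Resizing to 1218 px wide multiplies everything by 0.3084: 1431.16 → 441.30 px.

441 px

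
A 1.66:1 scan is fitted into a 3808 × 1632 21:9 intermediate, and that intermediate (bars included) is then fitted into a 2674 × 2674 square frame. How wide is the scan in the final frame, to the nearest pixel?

First fit — 1.66:1 into 3808×1632 spans the height: 2709.12 × 1632.00.
21:9 in 2674×2674: fills the width, so the intermediate becomes 2674.00 × 1146.00 — a scale of ×0.7022.
The scan scales with it: width 2709.12 × 0.7022 ≈ 1902.36.

1902 px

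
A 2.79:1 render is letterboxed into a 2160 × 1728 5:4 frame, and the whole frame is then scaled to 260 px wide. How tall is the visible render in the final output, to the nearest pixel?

In the 2160×1728 frame the render fills the width: height = 2160 / 2.790 ≈ 774.19 px.
Scaling 2160 → 260 is ×0.1204, so the height becomes 774.19 × 0.1204 ≈ 93.19 px.

93 px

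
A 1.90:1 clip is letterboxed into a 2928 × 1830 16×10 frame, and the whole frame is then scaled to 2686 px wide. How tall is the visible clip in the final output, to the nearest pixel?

1414 px

In the 2928×1830 frame the clip fills the width: height = 2928 / 1.900 ≈ 1541.05 px.
The frame scales by 2686/2928 = 0.9173; 1541.05 × 0.9173 ≈ 1413.68 px.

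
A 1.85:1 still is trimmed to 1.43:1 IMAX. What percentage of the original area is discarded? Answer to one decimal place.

1.43:1 IMAX is narrower than 1.85:1, so the crop keeps the full height and trims the width.
Fraction kept = (1.430)/(1.850) ≈ 77.30%, so 22.70% is lost.

22.7%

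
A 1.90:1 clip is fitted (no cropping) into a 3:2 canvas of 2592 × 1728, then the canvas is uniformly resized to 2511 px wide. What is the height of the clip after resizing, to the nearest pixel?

In the 2592×1728 frame the clip fills the width: height = 2592 / 1.900 ≈ 1364.21 px.
Scaling 2592 → 2511 is ×0.9688, so the height becomes 1364.21 × 0.9688 ≈ 1321.58 px.

1322 px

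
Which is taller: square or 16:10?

square = 1 and 16:10 = 1.6; 1.6 > 1. The smaller width-to-height ratio is the taller frame.

square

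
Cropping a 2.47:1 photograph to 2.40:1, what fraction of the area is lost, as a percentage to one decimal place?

2.8%

2.40:1 is narrower than 2.47:1, so the crop keeps the full height and trims the width.
(2.400)/(2.470) ≈ 0.972 of the area survives, leaving 2.83% discarded.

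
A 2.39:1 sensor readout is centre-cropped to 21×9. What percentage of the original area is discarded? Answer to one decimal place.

Going from 2.39:1 to 21×9 means cutting width while keeping height.
Fraction kept = (2.333)/(2.390) ≈ 97.63%, so 2.37% is lost.

2.4%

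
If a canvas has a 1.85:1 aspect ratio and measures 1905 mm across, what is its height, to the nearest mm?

1030 mm

At 1.85:1, 1905 / 1.850 ≈ 1029.73.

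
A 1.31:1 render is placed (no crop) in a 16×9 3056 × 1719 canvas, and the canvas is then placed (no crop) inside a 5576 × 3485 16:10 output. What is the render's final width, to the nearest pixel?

Inside the 3056×1719 canvas the render is height-limited at 2251.89 × 1719.00.
Second fit — the 16×9 canvas into 5576×3485 spans the width: 5576.00 × 3136.50 (×1.8246 from 3056×1719).
The render scales with it: width 2251.89 × 1.8246 ≈ 4108.81.

4109 px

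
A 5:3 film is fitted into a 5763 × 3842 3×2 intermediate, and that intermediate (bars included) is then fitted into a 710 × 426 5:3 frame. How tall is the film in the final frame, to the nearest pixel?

383 px

First fit — 5:3 into 5763×3842 spans the width: 5763.00 × 3457.80.
Second fit — the 3×2 canvas into 710×426 spans the height: 639.00 × 426.00 (×0.1109 from 5763×3842).
So the film's height is 3457.80 × 0.1109 ≈ 383.40.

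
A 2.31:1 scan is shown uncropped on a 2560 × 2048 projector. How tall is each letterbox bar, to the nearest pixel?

470 px

Since 2.310 > 1.250, the scan is width-limited.
The scan is 2560 / 2.310 ≈ 1108.23 px tall.
Leftover height: 2048 − 1108.23 = 939.77 px → 469.89 each side.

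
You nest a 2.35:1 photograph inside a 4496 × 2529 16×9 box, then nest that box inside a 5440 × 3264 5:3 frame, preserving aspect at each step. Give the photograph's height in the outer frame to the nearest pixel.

2315 px

Inside the 4496×2529 canvas the photograph is width-limited at 4496.00 × 1913.19.
16×9 in 5440×3264: fills the width, so the intermediate becomes 5440.00 × 3060.00 — a scale of ×1.2100.
So the photograph's height is 1913.19 × 1.2100 ≈ 2314.89.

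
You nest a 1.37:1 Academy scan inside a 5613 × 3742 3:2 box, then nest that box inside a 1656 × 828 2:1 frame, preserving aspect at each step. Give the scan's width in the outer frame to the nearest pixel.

1134 px

Inside the 5613×3742 canvas the scan is height-limited at 5126.54 × 3742.00.
3:2 in 1656×828: fills the height, so the intermediate becomes 1242.00 × 828.00 — a scale of ×0.2213.
The scan scales with it: width 5126.54 × 0.2213 ≈ 1134.36.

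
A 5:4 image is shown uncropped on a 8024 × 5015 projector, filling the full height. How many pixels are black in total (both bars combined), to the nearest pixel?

8802579 pixels

The image is 5015 × 5/4 ≈ 6268.7500 px wide.
8024 − 6268.7500 = 1755.2500 px of bars.
Across the 5015-px span: 1755.2500 × 5015 ≈ 8802579 px.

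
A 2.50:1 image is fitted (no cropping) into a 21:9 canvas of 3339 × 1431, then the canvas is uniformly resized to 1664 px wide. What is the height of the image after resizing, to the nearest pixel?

666 px

Fitted into 3339×1431, the image spans the width; its height is 3339 / 2.500 ≈ 1335.60 px.
Scaling 3339 → 1664 is ×0.4984, so the height becomes 1335.60 × 0.4984 ≈ 665.60 px.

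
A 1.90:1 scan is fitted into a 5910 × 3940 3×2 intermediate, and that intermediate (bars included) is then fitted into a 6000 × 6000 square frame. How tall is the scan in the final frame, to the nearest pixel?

1.90:1 in 5910×3940: fills the width, so the scan is 5910.00 × 3110.53.
3×2 in 6000×6000: fills the width, so the intermediate becomes 6000.00 × 4000.00 — a scale of ×1.0152.
Applying the same ×1.0152: 3110.53 → 3157.89.

3158 px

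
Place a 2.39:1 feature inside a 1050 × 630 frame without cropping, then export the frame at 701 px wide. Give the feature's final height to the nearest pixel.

Fitted into 1050×630, the feature spans the width; its height is 1050 / 2.390 ≈ 439.33 px.
The frame scales by 701/1050 = 0.6676; 439.33 × 0.6676 ≈ 293.31 px.

293 px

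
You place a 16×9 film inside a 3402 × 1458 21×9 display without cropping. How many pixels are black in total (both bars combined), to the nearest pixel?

16×9 is narrower than 21×9, so it spans the full height.
That makes the image 2592.0000 px wide (1458 × 16/9).
Black = 3402 − 2592.0000 = 810.0000 px.
Bar area = 810.0000 × 1458 ≈ 1180980 px.

1180980 pixels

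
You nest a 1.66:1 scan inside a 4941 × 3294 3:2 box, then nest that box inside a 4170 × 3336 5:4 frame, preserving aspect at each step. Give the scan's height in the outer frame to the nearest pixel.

2512 px

Inside the 4941×3294 canvas the scan is width-limited at 4941.00 × 2976.51.
The 3:2 canvas is width-limited in 4170×3336, giving 4170.00 × 2780.00; scale factor 0.8440.
The scan scales with it: height 2976.51 × 0.8440 ≈ 2512.05.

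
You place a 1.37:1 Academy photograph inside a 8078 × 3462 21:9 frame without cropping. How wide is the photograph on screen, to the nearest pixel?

Since 1.370 < 2.333, the photograph is height-limited.
The photograph is 3462 × 1.370 ≈ 4742.94 px wide.

4743 px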